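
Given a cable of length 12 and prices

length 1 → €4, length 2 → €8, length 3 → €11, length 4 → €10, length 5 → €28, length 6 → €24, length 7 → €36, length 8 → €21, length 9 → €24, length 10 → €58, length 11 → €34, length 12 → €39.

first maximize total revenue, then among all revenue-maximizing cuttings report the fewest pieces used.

2

Build r[k] bottom-up: r[k] = max over allowed piece i of (p[i] + r[k−i]).
r[1] = 4
r[2] = max(4+4, 8+0) = 8
r[3] = max(4+8, 8+4, 11+0) = 12
r[4] = max(4+12, 8+8, 11+4, 10+0) = 16
r[5] = max(4+16, 8+12, 11+8, 10+4, 28+0) = 28
r[6] = max(4+28, 8+16, 11+12, 10+8, 28+4, 24+0) = 32
r[7] = max(4+32, 8+28, 11+16, …, 24+4, 36+0) = 36
r[8] = max(4+36, 8+32, 11+28, …, 36+4, 21+0) = 40
r[9] = max(4+40, 8+36, 11+32, …, 21+4, 24+0) = 44
r[10] = max(4+44, 8+40, 11+36, …, 24+4, 58+0) = 58
r[11] = max(4+58, 8+44, 11+40, …, 58+4, 34+0) = 62
r[12] = max(4+62, 8+58, 11+44, …, 34+4, 39+0) = 66
Maximum revenue is €66.
Now minimize piece count subject to staying optimal: for each k, pieces[k] = 1 + min over i with p[i]+r[k−i]=r[k] of pieces[k−i].
pieces[9] = 2
pieces[10] = 1
pieces[11] = 2
pieces[12] = 2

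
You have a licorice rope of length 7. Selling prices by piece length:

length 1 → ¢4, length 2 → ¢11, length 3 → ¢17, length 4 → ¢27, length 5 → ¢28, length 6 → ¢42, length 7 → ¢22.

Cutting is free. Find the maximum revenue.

46

Let v[k] be the best obtainable value from length k. For each k, try every first piece i and keep the best of price[i] + v[k−i].
v[1] = 4
v[2] = max(4+4, 11+0) = 11
v[3] = max(4+11, 11+4, 17+0) = 17
v[4] = max(4+17, 11+11, 17+4, 27+0) = 27
v[5] = max(4+27, 11+17, 17+11, 27+4, 28+0) = 31
v[6] = max(4+31, 11+27, 17+17, 27+11, 28+4, 42+0) = 42
v[7] = max(4+42, 11+31, 17+27, …, 42+4, 22+0) = 46
One optimal cutting: 6 + 1 → ¢42 + ¢4 = ¢46.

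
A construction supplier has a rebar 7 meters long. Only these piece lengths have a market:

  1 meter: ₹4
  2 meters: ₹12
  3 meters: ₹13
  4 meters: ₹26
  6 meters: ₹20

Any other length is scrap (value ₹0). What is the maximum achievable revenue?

Let best[k] be the best obtainable value from length k. For each k, try every first piece i and keep the best of price[i] + best[k−i].
best[1] = 4
best[2] = 12
best[3] = 16  (first piece 1, then best[2]=12)
best[4] = 26
best[5] = 30  (first piece 1, then best[4]=26)
best[6] = 38  (first piece 2, then best[4]=26)
best[7] = 42  (first piece 1, then best[6]=38)
One optimal cutting: 4 + 2 + 1 → ₹42.

42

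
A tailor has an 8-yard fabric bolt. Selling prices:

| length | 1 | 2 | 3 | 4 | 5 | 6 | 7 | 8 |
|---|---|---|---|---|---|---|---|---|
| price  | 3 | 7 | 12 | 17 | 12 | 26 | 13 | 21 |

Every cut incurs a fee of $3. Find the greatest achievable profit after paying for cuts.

31

Let v[k] be the best obtainable value from length k. For each k, try every first piece i and keep the best of price[i] + v[k−i] minus the 3 cut fee when i<k.
v[1] = 3
v[2] = max(3+3-3, 7+0) = 7
v[3] = max(3+7-3, 7+3-3, 12+0) = 12
v[4] = max(3+12-3, 7+7-3, 12+3-3, 17+0) = 17
v[5] = max(3+17-3, 7+12-3, 12+7-3, 17+3-3, 12+0) = 17
v[6] = max(3+17-3, 7+17-3, 12+12-3, 17+7-3, 12+3-3, 26+0) = 26
v[7] = max(3+26-3, 7+17-3, 12+17-3, …, 26+3-3, 13+0) = 26
v[8] = max(3+26-3, 7+26-3, 12+17-3, …, 13+3-3, 21+0) = 31
One optimal plan: pieces 4 + 4 (1 cut) → $34 − $3 = $31.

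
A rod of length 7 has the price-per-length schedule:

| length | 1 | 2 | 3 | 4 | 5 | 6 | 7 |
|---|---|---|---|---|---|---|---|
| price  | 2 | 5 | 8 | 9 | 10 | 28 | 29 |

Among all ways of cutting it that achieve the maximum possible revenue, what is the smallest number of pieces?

Build r[k] bottom-up: r[k] = max over allowed piece i of (p[i] + r[k−i]).
r[1] = 2
r[2] = max(2+2, 5+0) = 5
r[3] = max(2+5, 5+2, 8+0) = 8
r[4] = max(2+8, 5+5, 8+2, 9+0) = 10
r[5] = max(2+10, 5+8, 8+5, 9+2, 10+0) = 13
r[6] = max(2+13, 5+10, 8+8, 9+5, 10+2, 28+0) = 28
r[7] = max(2+28, 5+13, 8+10, …, 28+2, 29+0) = 30
Maximum revenue is 30.
Now minimize piece count subject to staying optimal: for each k, pieces[k] = 1 + min over i with p[i]+r[k−i]=r[k] of pieces[k−i].
pieces[4] = 2
pieces[5] = 2
pieces[6] = 1
pieces[7] = 2

2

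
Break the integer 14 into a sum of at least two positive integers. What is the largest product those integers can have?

Define prod[k] = max over 1≤i<k of i · max(k−i, prod[k−i]); the inner max lets the remainder stay uncut if that's better.
Small cases: prod[2]=1, prod[3]=2, prod[4]=4, prod[5]=6, prod[6]=9, prod[7]=12, prod[8]=18, prod[9]=27.
prod[10] = 2*max(8,18) = 2*18 = 36
prod[11] = 2*max(9,27) = 2*27 = 54
prod[12] = 3*max(9,27) = 3*27 = 81
prod[13] = 2*max(11,54) = 2*54 = 108
prod[14] = 2*max(12,81) = 2*81 = 162
One optimal split: 3 + 3 + 3 + 3 + 2; product 3*3*3*3*2 = 162.

162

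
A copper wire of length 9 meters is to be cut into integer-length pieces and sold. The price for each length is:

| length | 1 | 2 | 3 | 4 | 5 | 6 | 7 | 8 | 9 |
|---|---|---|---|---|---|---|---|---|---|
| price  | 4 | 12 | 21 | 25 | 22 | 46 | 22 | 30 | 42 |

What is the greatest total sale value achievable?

67

Consider every possible first cut. r[k] is the best of p[i]+r[k−i] over all sellable i≤k.
r[1] = 4
r[2] = max(4+4, 12+0) = 12
r[3] = max(4+12, 12+4, 21+0) = 21
r[4] = max(4+21, 12+12, 21+4, 25+0) = 25
r[5] = max(4+25, 12+21, 21+12, 25+4, 22+0) = 33
r[6] = max(4+33, 12+25, 21+21, 25+12, 22+4, 46+0) = 46
r[7] = max(4+46, 12+33, 21+25, …, 46+4, 22+0) = 50
r[8] = max(4+50, 12+46, 21+33, …, 22+4, 30+0) = 58
r[9] = max(4+58, 12+50, 21+46, …, 30+4, 42+0) = 67
One optimal cutting: 6 + 3 → €46 + €21 = €67.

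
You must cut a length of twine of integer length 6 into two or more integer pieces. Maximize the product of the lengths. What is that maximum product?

9

Fill prod[k] for k=2..6: at each k try every first piece i and multiply by the better of (k−i) uncut or prod[k−i].
prod[2] = 1×max(1,0) = 1×1 = 1
prod[3] = max(1×2, 2×1) = 2
prod[4] = max(1×3, 2×2, 3×1) = 4
prod[5] = max(1×4, 2×3, 3×2, 4×1) = 6
prod[6] = max(1×6, 2×4, 3×3, 4×2, 5×1) = 9
One optimal split: 3 + 3; product 3×3 = 9.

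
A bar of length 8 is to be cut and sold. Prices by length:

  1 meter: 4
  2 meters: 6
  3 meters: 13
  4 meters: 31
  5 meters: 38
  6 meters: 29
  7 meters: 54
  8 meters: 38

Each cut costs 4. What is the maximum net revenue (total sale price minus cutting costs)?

Build v[k] bottom-up: v[k] = max over allowed piece i of (p[i] + v[k−i]) − 4 per cut.
v[1] = 4
v[2] = 6
v[3] = 13
v[4] = 31
v[5] = 38
v[6] = 38  (first piece 1, then v[5]=38)
v[7] = 54
v[8] = 58  (first piece 4, then v[4]=31)
One optimal plan: pieces 4 + 4 (1 cut) → 62 − 4 = 58.

58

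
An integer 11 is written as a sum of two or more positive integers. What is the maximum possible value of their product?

Fill P[k] for k=2..11: at each k try every first piece i and multiply by the better of (k−i) uncut or P[k−i].
P[2] = 1*max(1,0) = 1*1 = 1
P[3] = max(1*2, 2*1) = 2
P[4] = max(1*3, 2*2, 3*1) = 4
P[5] = max(1*4, 2*3, 3*2, 4*1) = 6
P[6] = max(1*6, 2*4, 3*3, 4*2, 5*1) = 9
P[7] = max(1*9, 2*6, 3*4, 4*3, 5*2, 6*1) = 12
P[8] = max(1*12, 2*9, 3*6, …, 6*2, 7*1) = 18
P[9] = max(1*18, 2*12, 3*9, …, 7*2, 8*1) = 27
P[10] = max(1*27, 2*18, 3*12, …, 8*2, 9*1) = 36
P[11] = max(1*36, 2*27, 3*18, …, 9*2, 10*1) = 54
One optimal split: 3 + 3 + 3 + 2; product 3*3*3*2 = 54.

54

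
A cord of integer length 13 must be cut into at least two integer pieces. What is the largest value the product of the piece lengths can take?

Define g[k] = max over 1≤i<k of i · max(k−i, g[k−i]); the inner max lets the remainder stay uncut if that's better.
Small cases: g[2]=1, g[3]=2, g[4]=4, g[5]=6.
g[6] = 3*max(3,2) = 3*3 = 9
g[7] = 2*max(5,6) = 2*6 = 12
g[8] = 2*max(6,9) = 2*9 = 18
g[9] = 3*max(6,9) = 3*9 = 27
g[10] = 2*max(8,18) = 2*18 = 36
g[11] = 2*max(9,27) = 2*27 = 54
g[12] = 3*max(9,27) = 3*27 = 81
g[13] = 2*max(11,54) = 2*54 = 108
One optimal split: 3 + 3 + 3 + 2 + 2; product 3*3*3*2*2 = 108.

108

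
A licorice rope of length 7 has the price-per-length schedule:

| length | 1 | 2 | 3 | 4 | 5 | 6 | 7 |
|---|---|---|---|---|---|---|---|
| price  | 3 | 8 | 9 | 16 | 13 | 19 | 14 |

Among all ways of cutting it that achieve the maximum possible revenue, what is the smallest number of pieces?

3

Consider every possible first cut. r[k] is the best of p[i]+r[k−i] over all sellable i≤k.
r[1] = 3
r[2] = max(3+3, 8+0) = 8
r[3] = max(3+8, 8+3, 9+0) = 11
r[4] = max(3+11, 8+8, 9+3, 16+0) = 16
r[5] = max(3+16, 8+11, 9+8, 16+3, 13+0) = 19
r[6] = max(3+19, 8+16, 9+11, 16+8, 13+3, 19+0) = 24
r[7] = max(3+24, 8+19, 9+16, …, 19+3, 14+0) = 27
Maximum revenue is ¢27.
Now minimize piece count subject to staying optimal: for each k, pieces[k] = 1 + min over i with p[i]+r[k−i]=r[k] of pieces[k−i].
pieces[4] = 1
pieces[5] = 2
pieces[6] = 2
pieces[7] = 3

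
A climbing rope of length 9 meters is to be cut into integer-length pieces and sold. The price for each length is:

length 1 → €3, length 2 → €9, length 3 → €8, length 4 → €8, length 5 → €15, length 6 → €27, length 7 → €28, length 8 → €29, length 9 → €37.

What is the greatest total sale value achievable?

39

Let v[k] be the best obtainable value from length k. For each k, try every first piece i and keep the best of price[i] + v[k−i].
v[1] = 3
v[2] = max(3+3, 9+0) = 9
v[3] = max(3+9, 9+3, 8+0) = 12
v[4] = max(3+12, 9+9, 8+3, 8+0) = 18
v[5] = max(3+18, 9+12, 8+9, 8+3, 15+0) = 21
v[6] = max(3+21, 9+18, 8+12, 8+9, 15+3, 27+0) = 27
v[7] = max(3+27, 9+21, 8+18, …, 27+3, 28+0) = 30
v[8] = max(3+30, 9+27, 8+21, …, 28+3, 29+0) = 36
v[9] = max(3+36, 9+30, 8+27, …, 29+3, 37+0) = 39
One optimal cutting: 2 + 2 + 2 + 2 + 1 → €9 + €9 + €9 + €9 + €3 = €39.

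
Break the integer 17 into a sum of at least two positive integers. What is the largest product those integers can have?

Fill f[k] for k=2..17: at each k try every first piece i and multiply by the better of (k−i) uncut or f[k−i].
Small cases: f[2]=1, f[3]=2, f[4]=4, f[5]=6, f[6]=9, f[7]=12, f[8]=18, f[9]=27, f[10]=36, f[11]=54.
f[12] = max(1*54, 2*36, 3*27, …, 10*2, 11*1) = 81
f[13] = max(1*81, 2*54, 3*36, …, 11*2, 12*1) = 108
f[14] = max(1*108, 2*81, 3*54, …, 12*2, 13*1) = 162
f[15] = max(1*162, 2*108, 3*81, …, 13*2, 14*1) = 243
f[16] = max(1*243, 2*162, 3*108, …, 14*2, 15*1) = 324
f[17] = max(1*324, 2*243, 3*162, …, 15*2, 16*1) = 486
One optimal split: 3 + 3 + 3 + 3 + 3 + 2; product 3*3*3*3*3*2 = 486.

486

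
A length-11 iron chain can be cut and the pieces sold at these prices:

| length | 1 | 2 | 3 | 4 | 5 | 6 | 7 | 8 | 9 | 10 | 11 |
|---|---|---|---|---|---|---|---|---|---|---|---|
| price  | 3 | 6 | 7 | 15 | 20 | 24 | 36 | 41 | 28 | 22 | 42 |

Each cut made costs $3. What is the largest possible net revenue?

Consider every possible first cut. net[k] is the best of p[i]+net[k−i] over all sellable i≤k, charging 3 whenever i<k.
net[1] = 3
net[2] = 6
net[3] = 7
net[4] = 15
net[5] = 20
net[6] = 24
net[7] = 36
net[8] = 41
net[9] = 41  (first piece 1, then net[8]=41)
net[10] = 44  (first piece 2, then net[8]=41)
net[11] = 48  (first piece 4, then net[7]=36)
One optimal plan: pieces 7 + 4 (1 cut) → $51 − $3 = $48.

48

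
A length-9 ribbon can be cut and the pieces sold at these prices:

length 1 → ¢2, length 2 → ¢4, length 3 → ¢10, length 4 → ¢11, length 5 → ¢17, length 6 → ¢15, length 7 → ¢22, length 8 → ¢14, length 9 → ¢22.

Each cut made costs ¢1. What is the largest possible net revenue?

Build r[k] bottom-up: r[k] = max over allowed piece i of (p[i] + r[k−i]) − 1 per cut.
r[1] = 2
r[2] = 4
r[3] = 10
r[4] = 11  (first piece 1, then r[3]=10)
r[5] = 17
r[6] = 19  (first piece 3, then r[3]=10)
r[7] = 22
r[8] = 26  (first piece 3, then r[5]=17)
r[9] = 28  (first piece 3, then r[6]=19)
One optimal plan: pieces 3 + 3 + 3 (2 cuts) → ¢30 − ¢2 = ¢28.

28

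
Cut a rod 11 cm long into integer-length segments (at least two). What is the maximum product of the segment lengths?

54

Let P[k] be the best product for length k (with at least one cut). For each first piece i, the rest contributes max(k−i, P[k−i]).
Small cases: P[2]=1, P[3]=2, P[4]=4, P[5]=6.
P[6] = 3·max(3,2) = 3·3 = 9
P[7] = 2·max(5,6) = 2·6 = 12
P[8] = 2·max(6,9) = 2·9 = 18
P[9] = 3·max(6,9) = 3·9 = 27
P[10] = 2·max(8,18) = 2·18 = 36
P[11] = 2·max(9,27) = 2·27 = 54
One optimal split: 3 + 3 + 3 + 2; product 3·3·3·2 = 54.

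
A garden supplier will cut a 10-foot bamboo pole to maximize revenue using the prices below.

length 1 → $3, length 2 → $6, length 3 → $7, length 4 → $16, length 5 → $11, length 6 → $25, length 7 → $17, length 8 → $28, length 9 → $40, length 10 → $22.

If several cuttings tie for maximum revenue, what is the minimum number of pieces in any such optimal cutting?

Build r[k] bottom-up: r[k] = max over allowed piece i of (p[i] + r[k−i]).
r[1] = 3
r[2] = 6  (first piece 1, then r[1]=3)
r[3] = 9  (first piece 1, then r[2]=6)
r[4] = 16
r[5] = 19  (first piece 1, then r[4]=16)
r[6] = 25
r[7] = 28  (first piece 1, then r[6]=25)
r[8] = 32  (first piece 4, then r[4]=16)
r[9] = 40
r[10] = 43  (first piece 1, then r[9]=40)
Maximum revenue is $43.
Now minimize piece count subject to staying optimal: for each k, pieces[k] = 1 + min over i with p[i]+r[k−i]=r[k] of pieces[k−i].
pieces[7] = 2
pieces[8] = 2
pieces[9] = 1
pieces[10] = 2

2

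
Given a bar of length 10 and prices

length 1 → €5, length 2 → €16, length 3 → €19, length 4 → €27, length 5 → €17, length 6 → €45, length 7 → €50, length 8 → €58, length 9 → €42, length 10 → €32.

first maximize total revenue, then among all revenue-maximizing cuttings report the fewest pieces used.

5

Consider every possible first cut. r[k] is the best of p[i]+r[k−i] over all sellable i≤k.
r[1] = 5
r[2] = 16
r[3] = 21  (first piece 1, then r[2]=16)
r[4] = 32  (first piece 2, then r[2]=16)
r[5] = 37  (first piece 1, then r[4]=32)
r[6] = 48  (first piece 2, then r[4]=32)
r[7] = 53  (first piece 1, then r[6]=48)
r[8] = 64  (first piece 2, then r[6]=48)
r[9] = 69  (first piece 1, then r[8]=64)
r[10] = 80  (first piece 2, then r[8]=64)
Maximum revenue is €80.
Now minimize piece count subject to staying optimal: for each k, pieces[k] = 1 + min over i with p[i]+r[k−i]=r[k] of pieces[k−i].
pieces[7] = 4
pieces[8] = 4
pieces[9] = 5
pieces[10] = 5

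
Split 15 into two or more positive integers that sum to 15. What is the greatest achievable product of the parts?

Define g[k] = max over 1≤i<k of i · max(k−i, g[k−i]); the inner max lets the remainder stay uncut if that's better.
g[2] = 1×max(1,0) = 1×1 = 1
g[3] = 1×max(2,1) = 1×2 = 2
g[4] = 2×max(2,1) = 2×2 = 4
g[5] = 2×max(3,2) = 2×3 = 6
g[6] = 3×max(3,2) = 3×3 = 9
g[7] = 2×max(5,6) = 2×6 = 12
g[8] = 2×max(6,9) = 2×9 = 18
g[9] = 3×max(6,9) = 3×9 = 27
g[10] = 2×max(8,18) = 2×18 = 36
g[11] = 2×max(9,27) = 2×27 = 54
g[12] = 3×max(9,27) = 3×27 = 81
g[13] = 2×max(11,54) = 2×54 = 108
g[14] = 2×max(12,81) = 2×81 = 162
g[15] = 3×max(12,81) = 3×81 = 243
One optimal split: 3 + 3 + 3 + 3 + 3; product 3×3×3×3×3 = 243.

243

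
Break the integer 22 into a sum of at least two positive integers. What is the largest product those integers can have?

2916

Fill f[k] for k=2..22: at each k try every first piece i and multiply by the better of (k−i) uncut or f[k−i].
f[2] = 1×max(1,0) = 1×1 = 1
f[3] = max(1×2, 2×1) = 2
f[4] = max(1×3, 2×2, 3×1) = 4
f[5] = max(1×4, 2×3, 3×2, 4×1) = 6
f[6] = max(1×6, 2×4, 3×3, 4×2, 5×1) = 9
f[7] = max(1×9, 2×6, 3×4, 4×3, 5×2, 6×1) = 12
f[8] = max(1×12, 2×9, 3×6, …, 6×2, 7×1) = 18
f[9] = max(1×18, 2×12, 3×9, …, 7×2, 8×1) = 27
f[10] = max(1×27, 2×18, 3×12, …, 8×2, 9×1) = 36
f[11] = max(1×36, 2×27, 3×18, …, 9×2, 10×1) = 54
f[12] = max(1×54, 2×36, 3×27, …, 10×2, 11×1) = 81
f[13] = max(1×81, 2×54, 3×36, …, 11×2, 12×1) = 108
f[14] = max(1×108, 2×81, 3×54, …, 12×2, 13×1) = 162
f[15] = max(1×162, 2×108, 3×81, …, 13×2, 14×1) = 243
f[16] = max(1×243, 2×162, 3×108, …, 14×2, 15×1) = 324
f[17] = max(1×324, 2×243, 3×162, …, 15×2, 16×1) = 486
f[18] = max(1×486, 2×324, 3×243, …, 16×2, 17×1) = 729
f[19] = max(1×729, 2×486, 3×324, …, 17×2, 18×1) = 972
f[20] = max(1×972, 2×729, 3×486, …, 18×2, 19×1) = 1458
f[21] = max(1×1458, 2×972, 3×729, …, 19×2, 20×1) = 2187
f[22] = max(1×2187, 2×1458, 3×972, …, 20×2, 21×1) = 2916
One optimal split: 3 + 3 + 3 + 3 + 3 + 3 + 2 + 2; product 3×3×3×3×3×3×2×2 = 2916.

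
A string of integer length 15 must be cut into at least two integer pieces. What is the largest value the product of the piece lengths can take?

243

Fill m[k] for k=2..15: at each k try every first piece i and multiply by the better of (k−i) uncut or m[k−i].
m[2] = 1·max(1,0) = 1·1 = 1
m[3] = 1·max(2,1) = 1·2 = 2
m[4] = 2·max(2,1) = 2·2 = 4
m[5] = 2·max(3,2) = 2·3 = 6
m[6] = 3·max(3,2) = 3·3 = 9
m[7] = 2·max(5,6) = 2·6 = 12
m[8] = 2·max(6,9) = 2·9 = 18
m[9] = 3·max(6,9) = 3·9 = 27
m[10] = 2·max(8,18) = 2·18 = 36
m[11] = 2·max(9,27) = 2·27 = 54
m[12] = 3·max(9,27) = 3·27 = 81
m[13] = 2·max(11,54) = 2·54 = 108
m[14] = 2·max(12,81) = 2·81 = 162
m[15] = 3·max(12,81) = 3·81 = 243
One optimal split: 3 + 3 + 3 + 3 + 3; product 3·3·3·3·3 = 243.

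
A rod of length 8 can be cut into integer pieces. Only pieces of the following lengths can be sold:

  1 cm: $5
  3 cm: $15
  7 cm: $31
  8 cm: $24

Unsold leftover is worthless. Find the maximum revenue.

Build f[k] bottom-up: f[k] = max over allowed piece i of (p[i] + f[k−i]).
f[1] = 5
f[2] = 10  (first piece 1, then f[1]=5)
f[3] = max(5+10, 15+0) = 15
f[4] = max(5+15, 15+5) = 20
f[5] = max(5+20, 15+10) = 25
f[6] = max(5+25, 15+15) = 30
f[7] = max(5+30, 15+20, 31+0) = 35
f[8] = max(5+35, 15+25, 31+5, 24+0) = 40
One optimal cutting: 1 + 1 + 1 + 1 + 1 + 1 + 1 + 1 → $40.

40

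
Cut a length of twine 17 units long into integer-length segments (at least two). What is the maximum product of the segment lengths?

Let prod[k] be the best product for length k (with at least one cut). For each first piece i, the rest contributes max(k−i, prod[k−i]).
prod[2] = 1×max(1,0) = 1×1 = 1
prod[3] = 1×max(2,1) = 1×2 = 2
prod[4] = 2×max(2,1) = 2×2 = 4
prod[5] = 2×max(3,2) = 2×3 = 6
prod[6] = 3×max(3,2) = 3×3 = 9
prod[7] = 2×max(5,6) = 2×6 = 12
prod[8] = 2×max(6,9) = 2×9 = 18
prod[9] = 3×max(6,9) = 3×9 = 27
prod[10] = 2×max(8,18) = 2×18 = 36
prod[11] = 2×max(9,27) = 2×27 = 54
prod[12] = 3×max(9,27) = 3×27 = 81
prod[13] = 2×max(11,54) = 2×54 = 108
prod[14] = 2×max(12,81) = 2×81 = 162
prod[15] = 3×max(12,81) = 3×81 = 243
prod[16] = 2×max(14,162) = 2×162 = 324
prod[17] = 2×max(15,243) = 2×243 = 486
One optimal split: 3 + 3 + 3 + 3 + 3 + 2; product 3×3×3×3×3×2 = 486.

486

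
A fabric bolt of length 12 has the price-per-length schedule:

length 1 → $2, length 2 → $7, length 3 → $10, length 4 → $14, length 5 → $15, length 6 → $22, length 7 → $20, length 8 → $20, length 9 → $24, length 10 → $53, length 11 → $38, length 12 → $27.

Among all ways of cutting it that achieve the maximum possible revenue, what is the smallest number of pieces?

2

Consider every possible first cut. r[k] is the best of p[i]+r[k−i] over all sellable i≤k.
r[1] = 2
r[2] = 7
r[3] = 10
r[4] = 14  (first piece 2, then r[2]=7)
r[5] = 17  (first piece 2, then r[3]=10)
r[6] = 22
r[7] = 24  (first piece 1, then r[6]=22)
r[8] = 29  (first piece 2, then r[6]=22)
r[9] = 32  (first piece 3, then r[6]=22)
r[10] = 53
r[11] = 55  (first piece 1, then r[10]=53)
r[12] = 60  (first piece 2, then r[10]=53)
Maximum revenue is $60.
Now minimize piece count subject to staying optimal: for each k, pieces[k] = 1 + min over i with p[i]+r[k−i]=r[k] of pieces[k−i].
pieces[9] = 2
pieces[10] = 1
pieces[11] = 2
pieces[12] = 2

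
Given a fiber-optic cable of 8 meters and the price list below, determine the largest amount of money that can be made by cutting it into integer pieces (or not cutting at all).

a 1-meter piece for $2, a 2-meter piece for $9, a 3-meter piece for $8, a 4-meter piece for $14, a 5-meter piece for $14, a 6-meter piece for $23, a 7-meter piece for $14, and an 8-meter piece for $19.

Build v[k] bottom-up: v[k] = max over allowed piece i of (p[i] + v[k−i]).
v[1] = 2
v[2] = 9
v[3] = 11  (first piece 1, then v[2]=9)
v[4] = 18  (first piece 2, then v[2]=9)
v[5] = 20  (first piece 1, then v[4]=18)
v[6] = 27  (first piece 2, then v[4]=18)
v[7] = 29  (first piece 1, then v[6]=27)
v[8] = 36  (first piece 2, then v[6]=27)
One optimal cutting: 2 + 2 + 2 + 2 → $9 + $9 + $9 + $9 = $36.

36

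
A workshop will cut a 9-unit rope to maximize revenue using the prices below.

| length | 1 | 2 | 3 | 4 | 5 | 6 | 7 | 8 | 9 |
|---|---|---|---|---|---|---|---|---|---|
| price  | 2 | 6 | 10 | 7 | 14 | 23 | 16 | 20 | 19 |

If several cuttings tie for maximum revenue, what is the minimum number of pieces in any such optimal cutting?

2

Let r[k] be the best obtainable value from length k. For each k, try every first piece i and keep the best of price[i] + r[k−i].
r[1] = 2
r[2] = max(2+2, 6+0) = 6
r[3] = max(2+6, 6+2, 10+0) = 10
r[4] = max(2+10, 6+6, 10+2, 7+0) = 12
r[5] = max(2+12, 6+10, 10+6, 7+2, 14+0) = 16
r[6] = max(2+16, 6+12, 10+10, 7+6, 14+2, 23+0) = 23
r[7] = max(2+23, 6+16, 10+12, …, 23+2, 16+0) = 25
r[8] = max(2+25, 6+23, 10+16, …, 16+2, 20+0) = 29
r[9] = max(2+29, 6+25, 10+23, …, 20+2, 19+0) = 33
Maximum revenue is 33.
Now minimize piece count subject to staying optimal: for each k, pieces[k] = 1 + min over i with p[i]+r[k−i]=r[k] of pieces[k−i].
pieces[6] = 1
pieces[7] = 2
pieces[8] = 2
pieces[9] = 2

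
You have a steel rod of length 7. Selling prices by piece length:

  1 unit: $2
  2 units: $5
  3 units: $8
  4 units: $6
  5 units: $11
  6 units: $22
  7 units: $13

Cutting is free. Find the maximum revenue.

Let r[k] be the best obtainable value from length k. For each k, try every first piece i and keep the best of price[i] + r[k−i].
r[1] = 2
r[2] = 5
r[3] = 8
r[4] = 10  (first piece 1, then r[3]=8)
r[5] = 13  (first piece 2, then r[3]=8)
r[6] = 22
r[7] = 24  (first piece 1, then r[6]=22)
One optimal cutting: 6 + 1 → $22 + $2 = $24.

24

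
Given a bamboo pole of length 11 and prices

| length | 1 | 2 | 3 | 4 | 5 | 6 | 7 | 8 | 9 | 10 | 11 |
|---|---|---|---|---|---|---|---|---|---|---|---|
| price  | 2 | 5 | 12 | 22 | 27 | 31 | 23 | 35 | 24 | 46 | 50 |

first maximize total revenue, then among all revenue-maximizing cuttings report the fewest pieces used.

Consider every possible first cut. r[k] is the best of p[i]+r[k−i] over all sellable i≤k.
r[1] = 2
r[2] = max(2+2, 5+0) = 5
r[3] = max(2+5, 5+2, 12+0) = 12
r[4] = max(2+12, 5+5, 12+2, 22+0) = 22
r[5] = max(2+22, 5+12, 12+5, 22+2, 27+0) = 27
r[6] = max(2+27, 5+22, 12+12, 22+5, 27+2, 31+0) = 31
r[7] = max(2+31, 5+27, 12+22, …, 31+2, 23+0) = 34
r[8] = max(2+34, 5+31, 12+27, …, 23+2, 35+0) = 44
r[9] = max(2+44, 5+34, 12+31, …, 35+2, 24+0) = 49
r[10] = max(2+49, 5+44, 12+34, …, 24+2, 46+0) = 54
r[11] = max(2+54, 5+49, 12+44, …, 46+2, 50+0) = 58
Maximum revenue is $58.
Now minimize piece count subject to staying optimal: for each k, pieces[k] = 1 + min over i with p[i]+r[k−i]=r[k] of pieces[k−i].
pieces[8] = 2
pieces[9] = 2
pieces[10] = 2
pieces[11] = 2

2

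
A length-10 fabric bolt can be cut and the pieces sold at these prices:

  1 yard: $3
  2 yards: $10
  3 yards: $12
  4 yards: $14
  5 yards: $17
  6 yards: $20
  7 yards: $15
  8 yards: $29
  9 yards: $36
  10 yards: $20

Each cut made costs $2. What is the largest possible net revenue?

Consider every possible first cut. r[k] is the best of p[i]+r[k−i] over all sellable i≤k, charging 2 whenever i<k.
r[1] = 3
r[2] = max(3+3-2, 10+0) = 10
r[3] = max(3+10-2, 10+3-2, 12+0) = 12
r[4] = max(3+12-2, 10+10-2, 12+3-2, 14+0) = 18
r[5] = max(3+18-2, 10+12-2, 12+10-2, 14+3-2, 17+0) = 20
r[6] = max(3+20-2, 10+18-2, 12+12-2, 14+10-2, 17+3-2, 20+0) = 26
r[7] = max(3+26-2, 10+20-2, 12+18-2, …, 20+3-2, 15+0) = 28
r[8] = max(3+28-2, 10+26-2, 12+20-2, …, 15+3-2, 29+0) = 34
r[9] = max(3+34-2, 10+28-2, 12+26-2, …, 29+3-2, 36+0) = 36
r[10] = max(3+36-2, 10+34-2, 12+28-2, …, 36+3-2, 20+0) = 42
One optimal plan: pieces 2 + 2 + 2 + 2 + 2 (4 cuts) → $50 − $8 = $42.

42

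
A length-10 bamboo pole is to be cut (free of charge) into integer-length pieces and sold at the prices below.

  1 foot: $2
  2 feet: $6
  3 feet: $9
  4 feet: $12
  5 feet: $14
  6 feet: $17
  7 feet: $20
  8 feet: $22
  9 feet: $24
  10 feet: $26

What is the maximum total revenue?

Build R[k] bottom-up: R[k] = max over allowed piece i of (p[i] + R[k−i]).
R[1] = 2
R[2] = max(2+2, 6+0) = 6
R[3] = max(2+6, 6+2, 9+0) = 9
R[4] = max(2+9, 6+6, 9+2, 12+0) = 12
R[5] = max(2+12, 6+9, 9+6, 12+2, 14+0) = 15
R[6] = max(2+15, 6+12, 9+9, 12+6, 14+2, 17+0) = 18
R[7] = max(2+18, 6+15, 9+12, …, 17+2, 20+0) = 21
R[8] = max(2+21, 6+18, 9+15, …, 20+2, 22+0) = 24
R[9] = max(2+24, 6+21, 9+18, …, 22+2, 24+0) = 27
R[10] = max(2+27, 6+24, 9+21, …, 24+2, 26+0) = 30
One optimal cutting: 2 + 2 + 2 + 2 + 2 → $6 + $6 + $6 + $6 + $6 = $30.

30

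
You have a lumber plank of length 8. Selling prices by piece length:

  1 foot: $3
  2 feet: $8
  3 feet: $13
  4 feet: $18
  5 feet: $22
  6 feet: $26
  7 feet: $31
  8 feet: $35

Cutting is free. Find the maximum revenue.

Build R[k] bottom-up: R[k] = max over allowed piece i of (p[i] + R[k−i]).
R[1] = 3
R[2] = 8
R[3] = 13
R[4] = 18
R[5] = 22
R[6] = 26  (first piece 2, then R[4]=18)
R[7] = 31  (first piece 3, then R[4]=18)
R[8] = 36  (first piece 4, then R[4]=18)
One optimal cutting: 4 + 4 → $18 + $18 = $36.

36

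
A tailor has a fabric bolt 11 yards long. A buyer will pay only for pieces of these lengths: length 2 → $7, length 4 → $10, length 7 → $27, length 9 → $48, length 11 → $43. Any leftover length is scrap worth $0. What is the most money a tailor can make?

55

Consider every possible first cut. f[k] is the best of p[i]+f[k−i] over all sellable i≤k.
f[1] = 0
f[2] = 7
f[3] = 7
f[4] = 14  (first piece 2, then f[2]=7)
f[5] = 14
f[6] = 21  (first piece 2, then f[4]=14)
f[7] = 27
f[8] = 28  (first piece 2, then f[6]=21)
f[9] = 48
f[10] = 48
f[11] = 55  (first piece 2, then f[9]=48)
One optimal cutting: 9 + 2 → $55.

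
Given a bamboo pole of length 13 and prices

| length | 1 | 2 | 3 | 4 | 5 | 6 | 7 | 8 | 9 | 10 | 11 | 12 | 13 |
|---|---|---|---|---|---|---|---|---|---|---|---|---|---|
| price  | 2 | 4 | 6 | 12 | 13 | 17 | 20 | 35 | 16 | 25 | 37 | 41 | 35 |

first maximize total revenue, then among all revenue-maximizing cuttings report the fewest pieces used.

3

Consider every possible first cut. r[k] is the best of p[i]+r[k−i] over all sellable i≤k.
r[1] = 2
r[2] = 4  (first piece 1, then r[1]=2)
r[3] = 6  (first piece 1, then r[2]=4)
r[4] = 12
r[5] = 14  (first piece 1, then r[4]=12)
r[6] = 17
r[7] = 20
r[8] = 35
r[9] = 37  (first piece 1, then r[8]=35)
r[10] = 39  (first piece 1, then r[9]=37)
r[11] = 41  (first piece 1, then r[10]=39)
r[12] = 47  (first piece 4, then r[8]=35)
r[13] = 49  (first piece 1, then r[12]=47)
Maximum revenue is $49.
Now minimize piece count subject to staying optimal: for each k, pieces[k] = 1 + min over i with p[i]+r[k−i]=r[k] of pieces[k−i].
pieces[10] = 2
pieces[11] = 2
pieces[12] = 2
pieces[13] = 3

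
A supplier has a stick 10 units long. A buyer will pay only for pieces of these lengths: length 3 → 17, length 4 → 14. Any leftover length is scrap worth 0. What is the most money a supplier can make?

51

Let f[k] be the best obtainable value from length k. For each k, try every first piece i and keep the best of price[i] + f[k−i].
f[1] = 0
f[2] = 0
f[3] = 17
f[4] = 17
f[5] = 17
f[6] = 34  (first piece 3, then f[3]=17)
f[7] = 34
f[8] = 34
f[9] = 51  (first piece 3, then f[6]=34)
f[10] = 51
One optimal cutting: pieces 3 + 3 + 3 with 1 unit of scrap → 51.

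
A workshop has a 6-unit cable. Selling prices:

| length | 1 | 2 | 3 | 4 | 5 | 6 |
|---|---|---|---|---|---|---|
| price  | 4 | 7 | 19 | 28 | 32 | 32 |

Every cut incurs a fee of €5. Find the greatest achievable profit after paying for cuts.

33

Build v[k] bottom-up: v[k] = max over allowed piece i of (p[i] + v[k−i]) − 5 per cut.
v[1] = 4
v[2] = max(4+4-5, 7+0) = 7
v[3] = max(4+7-5, 7+4-5, 19+0) = 19
v[4] = max(4+19-5, 7+7-5, 19+4-5, 28+0) = 28
v[5] = max(4+28-5, 7+19-5, 19+7-5, 28+4-5, 32+0) = 32
v[6] = max(4+32-5, 7+28-5, 19+19-5, 28+7-5, 32+4-5, 32+0) = 33
One optimal plan: pieces 3 + 3 (1 cut) → €38 − €5 = €33.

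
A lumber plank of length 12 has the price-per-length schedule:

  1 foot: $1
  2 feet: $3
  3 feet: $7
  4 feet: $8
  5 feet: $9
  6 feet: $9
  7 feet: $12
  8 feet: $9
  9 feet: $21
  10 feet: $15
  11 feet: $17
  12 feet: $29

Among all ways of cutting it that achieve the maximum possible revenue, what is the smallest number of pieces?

Let r[k] be the best obtainable value from length k. For each k, try every first piece i and keep the best of price[i] + r[k−i].
r[1] = 1
r[2] = max(1+1, 3+0) = 3
r[3] = max(1+3, 3+1, 7+0) = 7
r[4] = max(1+7, 3+3, 7+1, 8+0) = 8
r[5] = max(1+8, 3+7, 7+3, 8+1, 9+0) = 10
r[6] = max(1+10, 3+8, 7+7, 8+3, 9+1, 9+0) = 14
r[7] = max(1+14, 3+10, 7+8, …, 9+1, 12+0) = 15
r[8] = max(1+15, 3+14, 7+10, …, 12+1, 9+0) = 17
r[9] = max(1+17, 3+15, 7+14, …, 9+1, 21+0) = 21
r[10] = max(1+21, 3+17, 7+15, …, 21+1, 15+0) = 22
r[11] = max(1+22, 3+21, 7+17, …, 15+1, 17+0) = 24
r[12] = max(1+24, 3+22, 7+21, …, 17+1, 29+0) = 29
Maximum revenue is $29.
Now minimize piece count subject to staying optimal: for each k, pieces[k] = 1 + min over i with p[i]+r[k−i]=r[k] of pieces[k−i].
pieces[9] = 1
pieces[10] = 2
pieces[11] = 2
pieces[12] = 1

1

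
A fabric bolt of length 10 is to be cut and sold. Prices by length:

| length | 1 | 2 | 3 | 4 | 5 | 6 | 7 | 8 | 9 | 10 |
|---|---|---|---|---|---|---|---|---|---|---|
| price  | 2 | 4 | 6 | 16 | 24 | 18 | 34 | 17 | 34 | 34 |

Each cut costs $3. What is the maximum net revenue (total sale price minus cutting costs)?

Let net[k] be the best obtainable value from length k. For each k, try every first piece i and keep the best of price[i] + net[k−i] minus the 3 cut fee when i<k.
net[1] = 2
net[2] = max(2+2-3, 4+0) = 4
net[3] = max(2+4-3, 4+2-3, 6+0) = 6
net[4] = max(2+6-3, 4+4-3, 6+2-3, 16+0) = 16
net[5] = max(2+16-3, 4+6-3, 6+4-3, 16+2-3, 24+0) = 24
net[6] = max(2+24-3, 4+16-3, 6+6-3, 16+4-3, 24+2-3, 18+0) = 23
net[7] = max(2+23-3, 4+24-3, 6+16-3, …, 18+2-3, 34+0) = 34
net[8] = max(2+34-3, 4+23-3, 6+24-3, …, 34+2-3, 17+0) = 33
net[9] = max(2+33-3, 4+34-3, 6+23-3, …, 17+2-3, 34+0) = 37
net[10] = max(2+37-3, 4+33-3, 6+34-3, …, 34+2-3, 34+0) = 45
One optimal plan: pieces 5 + 5 (1 cut) → $48 − $3 = $45.

45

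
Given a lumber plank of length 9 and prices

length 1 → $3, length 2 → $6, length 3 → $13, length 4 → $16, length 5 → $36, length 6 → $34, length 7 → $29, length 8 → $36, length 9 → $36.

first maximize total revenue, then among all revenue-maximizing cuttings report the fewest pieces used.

2

Let r[k] be the best obtainable value from length k. For each k, try every first piece i and keep the best of price[i] + r[k−i].
r[1] = 3
r[2] = max(3+3, 6+0) = 6
r[3] = max(3+6, 6+3, 13+0) = 13
r[4] = max(3+13, 6+6, 13+3, 16+0) = 16
r[5] = max(3+16, 6+13, 13+6, 16+3, 36+0) = 36
r[6] = max(3+36, 6+16, 13+13, 16+6, 36+3, 34+0) = 39
r[7] = max(3+39, 6+36, 13+16, …, 34+3, 29+0) = 42
r[8] = max(3+42, 6+39, 13+36, …, 29+3, 36+0) = 49
r[9] = max(3+49, 6+42, 13+39, …, 36+3, 36+0) = 52
Maximum revenue is $52.
Now minimize piece count subject to staying optimal: for each k, pieces[k] = 1 + min over i with p[i]+r[k−i]=r[k] of pieces[k−i].
pieces[6] = 2
pieces[7] = 2
pieces[8] = 2
pieces[9] = 2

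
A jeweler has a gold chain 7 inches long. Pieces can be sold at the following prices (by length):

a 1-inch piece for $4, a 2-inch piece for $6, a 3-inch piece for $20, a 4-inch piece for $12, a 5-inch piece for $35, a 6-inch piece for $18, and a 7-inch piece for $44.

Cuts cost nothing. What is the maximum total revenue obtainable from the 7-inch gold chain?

44

Build r[k] bottom-up: r[k] = max over allowed piece i of (p[i] + r[k−i]).
r[1] = 4
r[2] = max(4+4, 6+0) = 8
r[3] = max(4+8, 6+4, 20+0) = 20
r[4] = max(4+20, 6+8, 20+4, 12+0) = 24
r[5] = max(4+24, 6+20, 20+8, 12+4, 35+0) = 35
r[6] = max(4+35, 6+24, 20+20, 12+8, 35+4, 18+0) = 40
r[7] = max(4+40, 6+35, 20+24, …, 18+4, 44+0) = 44
One optimal cutting: 3 + 3 + 1 → $20 + $20 + $4 = $44.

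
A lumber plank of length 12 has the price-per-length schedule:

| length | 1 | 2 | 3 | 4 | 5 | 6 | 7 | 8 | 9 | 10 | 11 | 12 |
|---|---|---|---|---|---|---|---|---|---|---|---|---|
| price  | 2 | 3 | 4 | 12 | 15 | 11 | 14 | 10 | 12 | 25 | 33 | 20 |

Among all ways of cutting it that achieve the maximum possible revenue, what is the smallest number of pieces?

Consider every possible first cut. r[k] is the best of p[i]+r[k−i] over all sellable i≤k.
r[1] = 2
r[2] = 4  (first piece 1, then r[1]=2)
r[3] = 6  (first piece 1, then r[2]=4)
r[4] = 12
r[5] = 15
r[6] = 17  (first piece 1, then r[5]=15)
r[7] = 19  (first piece 1, then r[6]=17)
r[8] = 24  (first piece 4, then r[4]=12)
r[9] = 27  (first piece 4, then r[5]=15)
r[10] = 30  (first piece 5, then r[5]=15)
r[11] = 33
r[12] = 36  (first piece 4, then r[8]=24)
Maximum revenue is $36.
Now minimize piece count subject to staying optimal: for each k, pieces[k] = 1 + min over i with p[i]+r[k−i]=r[k] of pieces[k−i].
pieces[9] = 2
pieces[10] = 2
pieces[11] = 1
pieces[12] = 3

3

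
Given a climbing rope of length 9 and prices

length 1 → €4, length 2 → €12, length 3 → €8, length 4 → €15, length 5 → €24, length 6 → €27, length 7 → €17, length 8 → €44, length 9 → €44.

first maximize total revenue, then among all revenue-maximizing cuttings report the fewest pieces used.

5

Let r[k] be the best obtainable value from length k. For each k, try every first piece i and keep the best of price[i] + r[k−i].
r[1] = 4
r[2] = 12
r[3] = 16  (first piece 1, then r[2]=12)
r[4] = 24  (first piece 2, then r[2]=12)
r[5] = 28  (first piece 1, then r[4]=24)
r[6] = 36  (first piece 2, then r[4]=24)
r[7] = 40  (first piece 1, then r[6]=36)
r[8] = 48  (first piece 2, then r[6]=36)
r[9] = 52  (first piece 1, then r[8]=48)
Maximum revenue is €52.
Now minimize piece count subject to staying optimal: for each k, pieces[k] = 1 + min over i with p[i]+r[k−i]=r[k] of pieces[k−i].
pieces[6] = 3
pieces[7] = 4
pieces[8] = 4
pieces[9] = 5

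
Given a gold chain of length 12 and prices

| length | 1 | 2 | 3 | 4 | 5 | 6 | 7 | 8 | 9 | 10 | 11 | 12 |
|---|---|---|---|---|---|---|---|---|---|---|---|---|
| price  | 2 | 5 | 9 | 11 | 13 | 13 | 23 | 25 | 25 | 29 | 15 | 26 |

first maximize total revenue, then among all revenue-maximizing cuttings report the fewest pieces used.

Consider every possible first cut. r[k] is the best of p[i]+r[k−i] over all sellable i≤k.
r[1] = 2
r[2] = 5
r[3] = 9
r[4] = 11  (first piece 1, then r[3]=9)
r[5] = 14  (first piece 2, then r[3]=9)
r[6] = 18  (first piece 3, then r[3]=9)
r[7] = 23
r[8] = 25  (first piece 1, then r[7]=23)
r[9] = 28  (first piece 2, then r[7]=23)
r[10] = 32  (first piece 3, then r[7]=23)
r[11] = 34  (first piece 1, then r[10]=32)
r[12] = 37  (first piece 2, then r[10]=32)
Maximum revenue is $37.
Now minimize piece count subject to staying optimal: for each k, pieces[k] = 1 + min over i with p[i]+r[k−i]=r[k] of pieces[k−i].
pieces[9] = 2
pieces[10] = 2
pieces[11] = 2
pieces[12] = 3

3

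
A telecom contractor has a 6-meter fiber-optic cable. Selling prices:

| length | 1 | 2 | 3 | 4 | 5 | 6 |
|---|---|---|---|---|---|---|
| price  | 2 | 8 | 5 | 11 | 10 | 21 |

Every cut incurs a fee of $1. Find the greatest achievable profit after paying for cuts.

Consider every possible first cut. net[k] is the best of p[i]+net[k−i] over all sellable i≤k, charging 1 whenever i<k.
net[1] = 2
net[2] = 8
net[3] = 9  (first piece 1, then net[2]=8)
net[4] = 15  (first piece 2, then net[2]=8)
net[5] = 16  (first piece 1, then net[4]=15)
net[6] = 22  (first piece 2, then net[4]=15)
One optimal plan: pieces 2 + 2 + 2 (2 cuts) → $24 − $2 = $22.

22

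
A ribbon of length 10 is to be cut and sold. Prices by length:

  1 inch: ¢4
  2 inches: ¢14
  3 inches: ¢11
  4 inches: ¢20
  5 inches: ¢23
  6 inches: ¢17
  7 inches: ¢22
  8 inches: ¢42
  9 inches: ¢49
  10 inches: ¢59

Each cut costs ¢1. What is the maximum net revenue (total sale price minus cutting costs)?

Consider every possible first cut. v[k] is the best of p[i]+v[k−i] over all sellable i≤k, charging 1 whenever i<k.
v[1] = 4
v[2] = max(4+4-1, 14+0) = 14
v[3] = max(4+14-1, 14+4-1, 11+0) = 17
v[4] = max(4+17-1, 14+14-1, 11+4-1, 20+0) = 27
v[5] = max(4+27-1, 14+17-1, 11+14-1, 20+4-1, 23+0) = 30
v[6] = max(4+30-1, 14+27-1, 11+17-1, 20+14-1, 23+4-1, 17+0) = 40
v[7] = max(4+40-1, 14+30-1, 11+27-1, …, 17+4-1, 22+0) = 43
v[8] = max(4+43-1, 14+40-1, 11+30-1, …, 22+4-1, 42+0) = 53
v[9] = max(4+53-1, 14+43-1, 11+40-1, …, 42+4-1, 49+0) = 56
v[10] = max(4+56-1, 14+53-1, 11+43-1, …, 49+4-1, 59+0) = 66
One optimal plan: pieces 2 + 2 + 2 + 2 + 2 (4 cuts) → ¢70 − ¢4 = ¢66.

66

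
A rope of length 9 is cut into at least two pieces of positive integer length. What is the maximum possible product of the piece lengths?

Fill f[k] for k=2..9: at each k try every first piece i and multiply by the better of (k−i) uncut or f[k−i].
f[2] = 1·max(1,0) = 1·1 = 1
f[3] = max(1·2, 2·1) = 2
f[4] = max(1·3, 2·2, 3·1) = 4
f[5] = max(1·4, 2·3, 3·2, 4·1) = 6
f[6] = max(1·6, 2·4, 3·3, 4·2, 5·1) = 9
f[7] = max(1·9, 2·6, 3·4, 4·3, 5·2, 6·1) = 12
f[8] = max(1·12, 2·9, 3·6, …, 6·2, 7·1) = 18
f[9] = max(1·18, 2·12, 3·9, …, 7·2, 8·1) = 27
One optimal split: 3 + 3 + 3; product 3·3·3 = 27.

27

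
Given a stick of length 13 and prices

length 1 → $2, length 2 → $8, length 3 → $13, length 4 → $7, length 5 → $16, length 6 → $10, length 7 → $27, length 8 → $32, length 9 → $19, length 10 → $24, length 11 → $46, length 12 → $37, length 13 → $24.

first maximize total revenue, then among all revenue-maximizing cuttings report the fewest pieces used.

Build r[k] bottom-up: r[k] = max over allowed piece i of (p[i] + r[k−i]).
r[1] = 2
r[2] = max(2+2, 8+0) = 8
r[3] = max(2+8, 8+2, 13+0) = 13
r[4] = max(2+13, 8+8, 13+2, 7+0) = 16
r[5] = max(2+16, 8+13, 13+8, 7+2, 16+0) = 21
r[6] = max(2+21, 8+16, 13+13, 7+8, 16+2, 10+0) = 26
r[7] = max(2+26, 8+21, 13+16, …, 10+2, 27+0) = 29
r[8] = max(2+29, 8+26, 13+21, …, 27+2, 32+0) = 34
r[9] = max(2+34, 8+29, 13+26, …, 32+2, 19+0) = 39
r[10] = max(2+39, 8+34, 13+29, …, 19+2, 24+0) = 42
r[11] = max(2+42, 8+39, 13+34, …, 24+2, 46+0) = 47
r[12] = max(2+47, 8+42, 13+39, …, 46+2, 37+0) = 52
r[13] = max(2+52, 8+47, 13+42, …, 37+2, 24+0) = 55
Maximum revenue is $55.
Now minimize piece count subject to staying optimal: for each k, pieces[k] = 1 + min over i with p[i]+r[k−i]=r[k] of pieces[k−i].
pieces[10] = 4
pieces[11] = 4
pieces[12] = 4
pieces[13] = 5

5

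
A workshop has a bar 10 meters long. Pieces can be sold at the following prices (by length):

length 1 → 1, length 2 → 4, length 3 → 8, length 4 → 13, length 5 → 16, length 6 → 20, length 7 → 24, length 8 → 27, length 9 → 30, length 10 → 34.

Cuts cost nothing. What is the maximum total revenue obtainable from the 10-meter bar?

Consider every possible first cut. v[k] is the best of p[i]+v[k−i] over all sellable i≤k.
v[1] = 1
v[2] = max(1+1, 4+0) = 4
v[3] = max(1+4, 4+1, 8+0) = 8
v[4] = max(1+8, 4+4, 8+1, 13+0) = 13
v[5] = max(1+13, 4+8, 8+4, 13+1, 16+0) = 16
v[6] = max(1+16, 4+13, 8+8, 13+4, 16+1, 20+0) = 20
v[7] = max(1+20, 4+16, 8+13, …, 20+1, 24+0) = 24
v[8] = max(1+24, 4+20, 8+16, …, 24+1, 27+0) = 27
v[9] = max(1+27, 4+24, 8+20, …, 27+1, 30+0) = 30
v[10] = max(1+30, 4+27, 8+24, …, 30+1, 34+0) = 34
Best is to sell the whole 10-meter piece uncut for 34.

34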